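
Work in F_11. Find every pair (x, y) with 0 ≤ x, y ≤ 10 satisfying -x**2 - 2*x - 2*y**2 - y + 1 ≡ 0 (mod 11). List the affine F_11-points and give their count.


Affine F_11-points: {(0, 6), (0, 10), (2, 8), (4, 2), (4, 3), (5, 2), (5, 3), (7, 8), (9, 6), (9, 10)}; count = 10.

For each of the 121 pairs (x, y) ∈ F_11², evaluate f(x, y) mod 11. Record the zeros.
  x = 0: [0↦1, 1↦9, 2↦2, 3↦2, 4↦9, 5↦1, 6↦0, 7↦6, 8↦8, 9↦6, 10↦0]  zeros at y ∈ {6, 10}
  x = 1: [0↦9, 1↦6, 2↦10, 3↦10, 4↦6, 5↦9, 6↦8, 7↦3, 8↦5, 9↦3, 10↦8]  zeros at y ∈ ∅
  x = 2: [0↦4, 1↦1, 2↦5, 3↦5, 4↦1, 5↦4, 6↦3, 7↦9, 8↦0, 9↦9, 10↦3]  zeros at y ∈ {8}
  x = 3: [0↦8, 1↦5, 2↦9, 3↦9, 4↦5, 5↦8, 6↦7, 7↦2, 8↦4, 9↦2, 10↦7]  zeros at y ∈ ∅
  x = 4: [0↦10, 1↦7, 2↦0, 3↦0, 4↦7, 5↦10, 6↦9, 7↦4, 8↦6, 9↦4, 10↦9]  zeros at y ∈ {2, 3}
  x = 5: [0↦10, 1↦7, 2↦0, 3↦0, 4↦7, 5↦10, 6↦9, 7↦4, 8↦6, 9↦4, 10↦9]  zeros at y ∈ {2, 3}
  x = 6: [0↦8, 1↦5, 2↦9, 3↦9, 4↦5, 5↦8, 6↦7, 7↦2, 8↦4, 9↦2, 10↦7]  zeros at y ∈ ∅
  x = 7: [0↦4, 1↦1, 2↦5, 3↦5, 4↦1, 5↦4, 6↦3, 7↦9, 8↦0, 9↦9, 10↦3]  zeros at y ∈ {8}
  x = 8: [0↦9, 1↦6, 2↦10, 3↦10, 4↦6, 5↦9, 6↦8, 7↦3, 8↦5, 9↦3, 10↦8]  zeros at y ∈ ∅
  x = 9: [0↦1, 1↦9, 2↦2, 3↦2, 4↦9, 5↦1, 6↦0, 7↦6, 8↦8, 9↦6, 10↦0]  zeros at y ∈ {6, 10}
  x = 10: [0↦2, 1↦10, 2↦3, 3↦3, 4↦10, 5↦2, 6↦1, 7↦7, 8↦9, 9↦7, 10↦1]  zeros at y ∈ ∅
Collecting zeros: affine points = {(0, 6), (0, 10), (2, 8), (4, 2), (4, 3), (5, 2), (5, 3), (7, 8), (9, 6), (9, 10)}.
Total count |C(F_11)_aff| = 10.


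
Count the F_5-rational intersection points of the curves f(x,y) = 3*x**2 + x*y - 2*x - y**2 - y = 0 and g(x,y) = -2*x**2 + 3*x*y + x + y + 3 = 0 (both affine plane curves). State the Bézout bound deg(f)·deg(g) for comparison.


Common zeros: {(4, 0)}; count = 1; Bézout bound = 4.

deg(f) = 2, deg(g) = 2, so Bézout bound = 4.
Scan x ∈ F_5. For each x, list the y ∈ F_5 with f(x, y) ≡ 0 and those with g(x, y) ≡ 0 (mod 5); the common zeros in that column are the intersection.
  x = 0: f ≡ 0 at y ∈ {0, 4}; g ≡ 0 at y ∈ {2}; common: ∅.
  x = 1: f ≡ 0 at y ∈ {1, 4}; g ≡ 0 at y ∈ {2}; common: ∅.
  x = 2: f ≡ 0 at y ∈ ∅; g ≡ 0 at y ∈ {4}; common: ∅.
  x = 3: f ≡ 0 at y ∈ ∅; g ≡ 0 at y ∈ ∅; common: ∅.
  x = 4: f ≡ 0 at y ∈ {0, 3}; g ≡ 0 at y ∈ {0}; common: {0}.
Collecting: common zeros = {(4, 0)}, so the count is 1.
Comparison with the Bézout bound: 1 ≤ 4 = deg(f)·deg(g), as expected for curves with no common component (the affine F_5-count falls short of the bound because intersections may lie at infinity, over extension fields, or carry multiplicity).


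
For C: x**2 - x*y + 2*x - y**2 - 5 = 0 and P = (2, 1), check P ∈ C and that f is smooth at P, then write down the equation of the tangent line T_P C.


Tangent line at P: 5*x - 4*y - 6 = 0.

Step 1: f(2, 1) = 0, so P lies on C.
Step 2: partial derivatives
  f_x(x, y) = 2*x - y + 2, f_y(x, y) = -x - 2*y.
  f_x(P) = 5, f_y(P) = -4 (gradient nonzero, so P is smooth).
Step 3: tangent line at P: 5·(x − 2) + -4·(y − 1) = 0.
Expanding: 5*x - 4*y - 6 = 0.


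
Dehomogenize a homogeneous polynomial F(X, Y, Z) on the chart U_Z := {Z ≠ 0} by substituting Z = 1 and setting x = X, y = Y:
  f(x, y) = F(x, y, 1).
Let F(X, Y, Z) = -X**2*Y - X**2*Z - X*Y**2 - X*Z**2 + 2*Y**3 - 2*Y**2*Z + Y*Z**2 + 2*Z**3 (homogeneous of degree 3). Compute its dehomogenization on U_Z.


f(x, y) = -x**2*y - x**2 - x*y**2 - x + 2*y**3 - 2*y**2 + y + 2

On U_Z we set Z = 1. Each monomial c·X^i·Y^j·Z^k in F becomes c·x^i·y^j·1^k = c·x^i·y^j.
Substituting Z = 1: F(X, Y, 1) = -x**2*y - x**2 - x*y**2 - x + 2*y**3 - 2*y**2 + y + 2.
Note: deg(f) ≤ deg(F) = 3; strict inequality happens when F is divisible by Z (lost terms).


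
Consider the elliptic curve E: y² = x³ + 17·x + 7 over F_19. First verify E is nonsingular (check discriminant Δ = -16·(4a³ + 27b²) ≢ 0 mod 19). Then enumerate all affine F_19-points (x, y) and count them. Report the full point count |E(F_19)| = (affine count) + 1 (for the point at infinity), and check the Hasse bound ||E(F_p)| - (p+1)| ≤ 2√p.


Affine points = {(0, 8), (0, 11), (1, 5), (1, 14), (2, 7), (2, 12), (3, 3), (3, 16), (4, 5), (4, 14), (8, 3), (8, 16), (11, 9), (11, 10), (12, 1), (12, 18), (14, 5), (14, 14), (16, 9), (16, 10)}; affine count = 20; |E(F_19)| = 21.

Discriminant check: Δ ∝ 4a³ + 27b² = 4·17³ + 27·7² = 4·4913 + 27·49 ≡ 18 (mod 19). Nonzero ⇒ E is nonsingular.
For each x ∈ F_19, compute rhs = x³ + 17·x + 7 mod 19, then count y ∈ F_19 with y² ≡ rhs.
  x = 0: rhs = 7, matching y values: 8, 11 (2 points).
  x = 1: rhs = 6, matching y values: 5, 14 (2 points).
  x = 2: rhs = 11, matching y values: 7, 12 (2 points).
  x = 3: rhs = 9, matching y values: 3, 16 (2 points).
  x = 4: rhs = 6, matching y values: 5, 14 (2 points).
  x = 5: rhs = 8, matching y values: none (0 points).
  x = 6: rhs = 2, matching y values: none (0 points).
  x = 7: rhs = 13, matching y values: none (0 points).
  x = 8: rhs = 9, matching y values: 3, 16 (2 points).
  x = 9: rhs = 15, matching y values: none (0 points).
  x = 10: rhs = 18, matching y values: none (0 points).
  x = 11: rhs = 5, matching y values: 9, 10 (2 points).
  x = 12: rhs = 1, matching y values: 1, 18 (2 points).
  x = 13: rhs = 12, matching y values: none (0 points).
  x = 14: rhs = 6, matching y values: 5, 14 (2 points).
  x = 15: rhs = 8, matching y values: none (0 points).
  x = 16: rhs = 5, matching y values: 9, 10 (2 points).
  x = 17: rhs = 3, matching y values: none (0 points).
  x = 18: rhs = 8, matching y values: none (0 points).
Total affine count: 20.
Full point count |E(F_19)| = 20 + 1 = 21.
Hasse bound: |21 − (19+1)| = |1| = 1 ≤ 2√19 ≈ 8.7178 ✓.


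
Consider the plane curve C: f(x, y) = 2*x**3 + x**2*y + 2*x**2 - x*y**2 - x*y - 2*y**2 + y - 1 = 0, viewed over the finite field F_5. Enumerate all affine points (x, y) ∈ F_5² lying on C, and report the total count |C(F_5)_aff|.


Affine F_5-points: {(3, 2), (4, 4)}; count = 2.

For each of the 25 pairs (x, y) ∈ F_5², evaluate f(x, y) mod 5. Record the zeros.
  x = 0: [0↦4, 1↦3, 2↦3, 3↦4, 4↦1]  zeros at y ∈ ∅
  x = 1: [0↦3, 1↦1, 2↦3, 3↦4, 4↦4]  zeros at y ∈ ∅
  x = 2: [0↦3, 1↦2, 2↦3, 3↦1, 4↦1]  zeros at y ∈ ∅
  x = 3: [0↦1, 1↦3, 2↦0, 3↦2, 4↦4]  zeros at y ∈ {2}
  x = 4: [0↦4, 1↦1, 2↦1, 3↦4, 4↦0]  zeros at y ∈ {4}
Collecting zeros: affine points = {(3, 2), (4, 4)}.
Total count |C(F_5)_aff| = 2.


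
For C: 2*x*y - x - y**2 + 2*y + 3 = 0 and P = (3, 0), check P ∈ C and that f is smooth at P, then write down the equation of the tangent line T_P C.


Tangent line at P: -x + 8*y + 3 = 0.

Step 1: f(3, 0) = 0, so P lies on C.
Step 2: partial derivatives
  f_x(x, y) = 2*y - 1, f_y(x, y) = 2*x - 2*y + 2.
  f_x(P) = -1, f_y(P) = 8 (gradient nonzero, so P is smooth).
Step 3: tangent line at P: -1·(x − 3) + 8·(y − 0) = 0.
Expanding: -x + 8*y + 3 = 0.


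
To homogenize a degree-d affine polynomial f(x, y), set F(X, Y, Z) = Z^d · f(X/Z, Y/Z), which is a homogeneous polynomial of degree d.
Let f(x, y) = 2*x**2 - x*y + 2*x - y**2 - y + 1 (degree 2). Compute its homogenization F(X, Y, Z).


F(X, Y, Z) = 2*X**2 - X*Y + 2*X*Z - Y**2 - Y*Z + Z**2

deg(f) = 2.
Substitute x = X/Z, y = Y/Z into f, then multiply by Z^2.
  monomial 2·x^2·y^0 ↦ 2·X^2·Y^0·Z^0.
  monomial -1·x^1·y^1 ↦ -1·X^1·Y^1·Z^0.
  monomial 2·x^1·y^0 ↦ 2·X^1·Y^0·Z^1.
  monomial -1·x^0·y^2 ↦ -1·X^0·Y^2·Z^0.
  monomial -1·x^0·y^1 ↦ -1·X^0·Y^1·Z^1.
  monomial 1·x^0·y^0 ↦ 1·X^0·Y^0·Z^2.
Collecting: F(X, Y, Z) = 2*X**2 - X*Y + 2*X*Z - Y**2 - Y*Z + Z**2.


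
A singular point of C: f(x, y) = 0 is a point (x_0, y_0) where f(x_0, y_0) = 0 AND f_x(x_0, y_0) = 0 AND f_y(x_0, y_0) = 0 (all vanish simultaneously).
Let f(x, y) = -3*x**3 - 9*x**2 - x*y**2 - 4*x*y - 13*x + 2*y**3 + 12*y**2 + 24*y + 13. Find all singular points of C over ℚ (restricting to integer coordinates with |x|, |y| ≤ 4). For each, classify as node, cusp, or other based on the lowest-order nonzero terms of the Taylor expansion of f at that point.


Singular points: {(-1, -2)}; classification: cusp.

Compute partial derivatives:
  f_x = -9*x**2 - 18*x - y**2 - 4*y - 13.
  f_y = -2*x*y - 4*x + 6*y**2 + 24*y + 24.
Scan x_0 ∈ {−4, ..., 4}. For each x_0, f_y(x_0, y) is a polynomial in y; find its integer roots y ∈ {−4, ..., 4}, then test f_x and f at those candidates.
  x = -4: f_y(-4, y) = 6*y**2 + 32*y + 40; vanishes at y ∈ {-2}. (-4, -2): f_x = -81 ≠ 0.
  x = -3: f_y(-3, y) = 6*y**2 + 30*y + 36; vanishes at y ∈ {-3, -2}. (-3, -3): f_x = -37 ≠ 0; (-3, -2): f_x = -36 ≠ 0.
  x = -2: f_y(-2, y) = 6*y**2 + 28*y + 32; vanishes at y ∈ {-2}. (-2, -2): f_x = -9 ≠ 0.
  x = -1: f_y(-1, y) = 6*y**2 + 26*y + 28; vanishes at y ∈ {-2}. (-1, -2): f_x = 0, f = 0 — SINGULAR.
  x = 0: f_y(0, y) = 6*y**2 + 24*y + 24; vanishes at y ∈ {-2}. (0, -2): f_x = -9 ≠ 0.
  x = 1: f_y(1, y) = 6*y**2 + 22*y + 20; vanishes at y ∈ {-2}. (1, -2): f_x = -36 ≠ 0.
  x = 2: f_y(2, y) = 6*y**2 + 20*y + 16; vanishes at y ∈ {-2}. (2, -2): f_x = -81 ≠ 0.
  x = 3: f_y(3, y) = 6*y**2 + 18*y + 12; vanishes at y ∈ {-2, -1}. (3, -2): f_x = -144 ≠ 0; (3, -1): f_x = -145 ≠ 0.
  x = 4: f_y(4, y) = 6*y**2 + 16*y + 8; vanishes at y ∈ {-2}. (4, -2): f_x = -225 ≠ 0.
Only singular point on the grid: (-1, -2).
Classify: substitute x = -1 + u, y = -2 + v and expand: f = -3*u**3 - u*v**2 + 2*v**3 + v**2.
No constant or linear terms (consistent with a singular point). Quadratic part: v**2. Cubic part: -3*u**3 - u*v**2 + 2*v**3.
The quadratic part v**2 is a perfect square, so there is a single (double) tangent line v = 0, i.e. y = -2. Restricting the cubic part to that line (v = 0) leaves -3*u**3 ≠ 0, so f is not divisible by v and the branch is v² ≈ 3*u**3 to lowest order — this is a cusp.
Classification: cusp.


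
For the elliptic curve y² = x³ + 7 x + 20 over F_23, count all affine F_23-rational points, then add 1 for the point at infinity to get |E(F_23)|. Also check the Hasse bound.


Affine points = {(6, 5), (6, 18), (8, 6), (8, 17), (10, 3), (10, 20), (11, 5), (11, 18), (13, 10), (13, 13), (15, 2), (15, 21), (20, 8), (20, 15), (22, 9), (22, 14)}; affine count = 16; |E(F_23)| = 17.

Discriminant check: Δ ∝ 4a³ + 27b² = 4·7³ + 27·20² = 4·343 + 27·400 ≡ 5 (mod 23). Nonzero ⇒ E is nonsingular.
For each x ∈ F_23, compute rhs = x³ + 7·x + 20 mod 23, then count y ∈ F_23 with y² ≡ rhs.
  x = 0: rhs = 20, matching y values: none (0 points).
  x = 1: rhs = 5, matching y values: none (0 points).
  x = 2: rhs = 19, matching y values: none (0 points).
  x = 3: rhs = 22, matching y values: none (0 points).
  x = 4: rhs = 20, matching y values: none (0 points).
  x = 5: rhs = 19, matching y values: none (0 points).
  x = 6: rhs = 2, matching y values: 5, 18 (2 points).
  x = 7: rhs = 21, matching y values: none (0 points).
  x = 8: rhs = 13, matching y values: 6, 17 (2 points).
  x = 9: rhs = 7, matching y values: none (0 points).
  x = 10: rhs = 9, matching y values: 3, 20 (2 points).
  x = 11: rhs = 2, matching y values: 5, 18 (2 points).
  x = 12: rhs = 15, matching y values: none (0 points).
  x = 13: rhs = 8, matching y values: 10, 13 (2 points).
  x = 14: rhs = 10, matching y values: none (0 points).
  x = 15: rhs = 4, matching y values: 2, 21 (2 points).
  x = 16: rhs = 19, matching y values: none (0 points).
  x = 17: rhs = 15, matching y values: none (0 points).
  x = 18: rhs = 21, matching y values: none (0 points).
  x = 19: rhs = 20, matching y values: none (0 points).
  x = 20: rhs = 18, matching y values: 8, 15 (2 points).
  x = 21: rhs = 21, matching y values: none (0 points).
  x = 22: rhs = 12, matching y values: 9, 14 (2 points).
Total affine count: 16.
Full point count |E(F_23)| = 16 + 1 = 17.
Hasse bound: |17 − (23+1)| = |-7| = 7 ≤ 2√23 ≈ 9.5917 ✓.


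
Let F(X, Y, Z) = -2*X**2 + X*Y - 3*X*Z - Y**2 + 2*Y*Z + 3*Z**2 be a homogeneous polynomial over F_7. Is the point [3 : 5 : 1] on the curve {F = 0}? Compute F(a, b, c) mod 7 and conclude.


F(3,5,1) ≡ 4 (mod 7); P is NOT on the curve.

Evaluate F(3, 5, 1) term-by-term (mod 7).
  -2*X**2 ↦ -2·9·1·1 = -18
  X*Y ↦ 1·3·5·1 = 15
  -3*X*Z ↦ -3·3·1·1 = -9
  -Y**2 ↦ -1·1·25·1 = -25
  2*Y*Z ↦ 2·1·5·1 = 10
  3*Z**2 ↦ 3·1·1·1 = 3
Sum: F(3, 5, 1) = (-18) + (15) + (-9) + (-25) + (10) + (3) = -24.
Reducing mod 7: -24 ≡ 4 (mod 7).
Since F(a, b, c) ≡ 4 ≠ 0 (mod 7), P does NOT lie on the curve.


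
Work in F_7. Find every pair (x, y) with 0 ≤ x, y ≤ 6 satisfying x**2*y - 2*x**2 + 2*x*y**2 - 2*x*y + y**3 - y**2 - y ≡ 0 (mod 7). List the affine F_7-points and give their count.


Affine F_7-points: {(0, 0), (1, 3), (1, 4), (1, 6), (3, 2), (5, 6)}; count = 6.

For each of the 49 pairs (x, y) ∈ F_7², evaluate f(x, y) mod 7. Record the zeros.
  x = 0: [0↦0, 1↦6, 2↦2, 3↦1, 4↦2, 5↦4, 6↦6]  zeros at y ∈ {0}
  x = 1: [0↦5, 1↦5, 2↦6, 3↦0, 4↦0, 5↦5, 6↦0]  zeros at y ∈ {3, 4, 6}
  x = 2: [0↦6, 1↦2, 2↦3, 3↦1, 4↦2, 5↦5, 6↦2]  zeros at y ∈ ∅
  x = 3: [0↦3, 1↦4, 2↦0, 3↦4, 4↦1, 5↦4, 6↦5]  zeros at y ∈ {2}
  x = 4: [0↦3, 1↦4, 2↦4, 3↦2, 4↦4, 5↦2, 6↦2]  zeros at y ∈ ∅
  x = 5: [0↦6, 1↦2, 2↦1, 3↦2, 4↦4, 5↦6, 6↦0]  zeros at y ∈ {6}
  x = 6: [0↦5, 1↦5, 2↦5, 3↦4, 4↦1, 5↦2, 6↦6]  zeros at y ∈ ∅
Collecting zeros: affine points = {(0, 0), (1, 3), (1, 4), (1, 6), (3, 2), (5, 6)}.
Total count |C(F_7)_aff| = 6.


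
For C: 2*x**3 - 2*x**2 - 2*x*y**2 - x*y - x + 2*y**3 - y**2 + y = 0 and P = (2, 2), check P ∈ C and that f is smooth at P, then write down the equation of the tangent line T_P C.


Tangent line at P: 5*x + 3*y - 16 = 0.

Step 1: f(2, 2) = 0, so P lies on C.
Step 2: partial derivatives
  f_x(x, y) = 6*x**2 - 4*x - 2*y**2 - y - 1, f_y(x, y) = -4*x*y - x + 6*y**2 - 2*y + 1.
  f_x(P) = 5, f_y(P) = 3 (gradient nonzero, so P is smooth).
Step 3: tangent line at P: 5·(x − 2) + 3·(y − 2) = 0.
Expanding: 5*x + 3*y - 16 = 0.


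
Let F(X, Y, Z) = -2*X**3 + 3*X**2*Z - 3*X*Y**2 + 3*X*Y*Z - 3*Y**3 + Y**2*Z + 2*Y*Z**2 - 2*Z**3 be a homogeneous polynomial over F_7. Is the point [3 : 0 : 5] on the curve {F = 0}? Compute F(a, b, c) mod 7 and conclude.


F(3,0,5) ≡ 6 (mod 7); P is NOT on the curve.

Evaluate F(3, 0, 5) term-by-term (mod 7).
  -2*X**3 ↦ -2·27·1·1 = -54
  3*X**2*Z ↦ 3·9·1·5 = 135
  -3*X*Y**2 ↦ -3·3·0·1 = 0
  3*X*Y*Z ↦ 3·3·0·5 = 0
  -3*Y**3 ↦ -3·1·0·1 = 0
  Y**2*Z ↦ 1·1·0·5 = 0
  2*Y*Z**2 ↦ 2·1·0·25 = 0
  -2*Z**3 ↦ -2·1·1·125 = -250
Sum: F(3, 0, 5) = (-54) + (135) + (0) + (0) + (0) + (0) + (0) + (-250) = -169.
Reducing mod 7: -169 ≡ 6 (mod 7).
Since F(a, b, c) ≡ 6 ≠ 0 (mod 7), P does NOT lie on the curve.


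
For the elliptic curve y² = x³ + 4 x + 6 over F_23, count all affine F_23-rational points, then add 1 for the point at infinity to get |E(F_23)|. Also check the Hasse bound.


Affine points = {(0, 11), (0, 12), (5, 6), (5, 17), (6, 4), (6, 19), (7, 3), (7, 20), (9, 9), (9, 14), (11, 1), (11, 22), (13, 1), (13, 22), (14, 0), (16, 7), (16, 16), (19, 8), (19, 15), (20, 6), (20, 17), (21, 6), (21, 17), (22, 1), (22, 22)}; affine count = 25; |E(F_23)| = 26.

Discriminant check: Δ ∝ 4a³ + 27b² = 4·4³ + 27·6² = 4·64 + 27·36 ≡ 9 (mod 23). Nonzero ⇒ E is nonsingular.
For each x ∈ F_23, compute rhs = x³ + 4·x + 6 mod 23, then count y ∈ F_23 with y² ≡ rhs.
  x = 0: rhs = 6, matching y values: 11, 12 (2 points).
  x = 1: rhs = 11, matching y values: none (0 points).
  x = 2: rhs = 22, matching y values: none (0 points).
  x = 3: rhs = 22, matching y values: none (0 points).
  x = 4: rhs = 17, matching y values: none (0 points).
  x = 5: rhs = 13, matching y values: 6, 17 (2 points).
  x = 6: rhs = 16, matching y values: 4, 19 (2 points).
  x = 7: rhs = 9, matching y values: 3, 20 (2 points).
  x = 8: rhs = 21, matching y values: none (0 points).
  x = 9: rhs = 12, matching y values: 9, 14 (2 points).
  x = 10: rhs = 11, matching y values: none (0 points).
  x = 11: rhs = 1, matching y values: 1, 22 (2 points).
  x = 12: rhs = 11, matching y values: none (0 points).
  x = 13: rhs = 1, matching y values: 1, 22 (2 points).
  x = 14: rhs = 0, matching y values: 0 (1 points).
  x = 15: rhs = 14, matching y values: none (0 points).
  x = 16: rhs = 3, matching y values: 7, 16 (2 points).
  x = 17: rhs = 19, matching y values: none (0 points).
  x = 18: rhs = 22, matching y values: none (0 points).
  x = 19: rhs = 18, matching y values: 8, 15 (2 points).
  x = 20: rhs = 13, matching y values: 6, 17 (2 points).
  x = 21: rhs = 13, matching y values: 6, 17 (2 points).
  x = 22: rhs = 1, matching y values: 1, 22 (2 points).
Total affine count: 25.
Full point count |E(F_23)| = 25 + 1 = 26.
Hasse bound: |26 − (23+1)| = |2| = 2 ≤ 2√23 ≈ 9.5917 ✓.


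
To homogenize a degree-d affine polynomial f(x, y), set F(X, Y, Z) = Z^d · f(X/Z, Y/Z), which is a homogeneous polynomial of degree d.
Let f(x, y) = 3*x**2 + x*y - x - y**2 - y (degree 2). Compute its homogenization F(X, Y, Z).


F(X, Y, Z) = 3*X**2 + X*Y - X*Z - Y**2 - Y*Z

deg(f) = 2.
Substitute x = X/Z, y = Y/Z into f, then multiply by Z^2.
  monomial 3·x^2·y^0 ↦ 3·X^2·Y^0·Z^0.
  monomial 1·x^1·y^1 ↦ 1·X^1·Y^1·Z^0.
  monomial -1·x^1·y^0 ↦ -1·X^1·Y^0·Z^1.
  monomial -1·x^0·y^2 ↦ -1·X^0·Y^2·Z^0.
  monomial -1·x^0·y^1 ↦ -1·X^0·Y^1·Z^1.
Collecting: F(X, Y, Z) = 3*X**2 + X*Y - X*Z - Y**2 - Y*Z.


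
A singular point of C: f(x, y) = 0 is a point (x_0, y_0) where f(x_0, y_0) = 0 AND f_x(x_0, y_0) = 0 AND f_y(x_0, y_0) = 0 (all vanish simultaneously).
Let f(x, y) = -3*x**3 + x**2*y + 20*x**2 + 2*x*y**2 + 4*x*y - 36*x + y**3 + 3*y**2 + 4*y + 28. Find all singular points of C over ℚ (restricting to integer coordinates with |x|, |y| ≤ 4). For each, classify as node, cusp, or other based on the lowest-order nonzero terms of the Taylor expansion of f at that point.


Singular points: {(2, -2)}; classification: cusp.

Compute partial derivatives:
  f_x = -9*x**2 + 2*x*y + 40*x + 2*y**2 + 4*y - 36.
  f_y = x**2 + 4*x*y + 4*x + 3*y**2 + 6*y + 4.
Scan x_0 ∈ {−4, ..., 4}. For each x_0, f_y(x_0, y) is a polynomial in y; find its integer roots y ∈ {−4, ..., 4}, then test f_x and f at those candidates.
  x = -4: f_y(-4, y) = 3*y**2 - 10*y + 4; no integer root y with |y| ≤ 4.
  x = -3: f_y(-3, y) = 3*y**2 - 6*y + 1; no integer root y with |y| ≤ 4.
  x = -2: f_y(-2, y) = 3*y**2 - 2*y; vanishes at y ∈ {0}. (-2, 0): f_x = -152 ≠ 0.
  x = -1: f_y(-1, y) = 3*y**2 + 2*y + 1; no integer root y with |y| ≤ 4.
  x = 0: f_y(0, y) = 3*y**2 + 6*y + 4; no integer root y with |y| ≤ 4.
  x = 1: f_y(1, y) = 3*y**2 + 10*y + 9; no integer root y with |y| ≤ 4.
  x = 2: f_y(2, y) = 3*y**2 + 14*y + 16; vanishes at y ∈ {-2}. (2, -2): f_x = 0, f = 0 — SINGULAR.
  x = 3: f_y(3, y) = 3*y**2 + 18*y + 25; no integer root y with |y| ≤ 4.
  x = 4: f_y(4, y) = 3*y**2 + 22*y + 36; no integer root y with |y| ≤ 4.
Only singular point on the grid: (2, -2).
Classify: substitute x = 2 + u, y = -2 + v and expand: f = -3*u**3 + u**2*v + 2*u*v**2 + v**3 + v**2.
No constant or linear terms (consistent with a singular point). Quadratic part: v**2. Cubic part: -3*u**3 + u**2*v + 2*u*v**2 + v**3.
The quadratic part v**2 is a perfect square, so there is a single (double) tangent line v = 0, i.e. y = -2. Restricting the cubic part to that line (v = 0) leaves -3*u**3 ≠ 0, so f is not divisible by v and the branch is v² ≈ 3*u**3 to lowest order — this is a cusp.
Classification: cusp.


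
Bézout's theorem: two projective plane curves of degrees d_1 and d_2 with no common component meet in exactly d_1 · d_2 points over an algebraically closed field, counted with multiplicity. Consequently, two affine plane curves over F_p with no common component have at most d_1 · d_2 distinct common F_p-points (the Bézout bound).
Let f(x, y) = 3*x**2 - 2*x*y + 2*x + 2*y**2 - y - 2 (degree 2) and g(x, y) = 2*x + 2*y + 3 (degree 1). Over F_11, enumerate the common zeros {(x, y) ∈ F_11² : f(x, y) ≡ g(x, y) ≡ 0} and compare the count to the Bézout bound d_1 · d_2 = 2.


Common zeros: ∅; count = 0; Bézout bound = 2.

deg(f) = 2, deg(g) = 1, so Bézout bound = 2.
Scan x ∈ F_11. For each x, list the y ∈ F_11 with f(x, y) ≡ 0 and those with g(x, y) ≡ 0 (mod 11); the common zeros in that column are the intersection.
  x = 0: f ≡ 0 at y ∈ ∅; g ≡ 0 at y ∈ {4}; common: ∅.
  x = 1: f ≡ 0 at y ∈ ∅; g ≡ 0 at y ∈ {3}; common: ∅.
  x = 2: f ≡ 0 at y ∈ {1, 7}; g ≡ 0 at y ∈ {2}; common: ∅.
  x = 3: f ≡ 0 at y ∈ ∅; g ≡ 0 at y ∈ {1}; common: ∅.
  x = 4: f ≡ 0 at y ∈ {2, 8}; g ≡ 0 at y ∈ {0}; common: ∅.
  x = 5: f ≡ 0 at y ∈ ∅; g ≡ 0 at y ∈ {10}; common: ∅.
  x = 6: f ≡ 0 at y ∈ ∅; g ≡ 0 at y ∈ {9}; common: ∅.
  x = 7: f ≡ 0 at y ∈ {3, 10}; g ≡ 0 at y ∈ {8}; common: ∅.
  x = 8: f ≡ 0 at y ∈ {6, 8}; g ≡ 0 at y ∈ {7}; common: ∅.
  x = 9: f ≡ 0 at y ∈ {1, 3}; g ≡ 0 at y ∈ {6}; common: ∅.
  x = 10: f ≡ 0 at y ∈ {6, 10}; g ≡ 0 at y ∈ {5}; common: ∅.
Collecting: common zeros = ∅, so the count is 0.
Comparison with the Bézout bound: 0 ≤ 2 = deg(f)·deg(g), as expected for curves with no common component (the affine F_11-count falls short of the bound because intersections may lie at infinity, over extension fields, or carry multiplicity).


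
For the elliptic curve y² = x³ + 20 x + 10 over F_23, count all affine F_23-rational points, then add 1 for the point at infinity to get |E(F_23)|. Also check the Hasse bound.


Affine points = {(1, 10), (1, 13), (2, 9), (2, 14), (4, 4), (4, 19), (6, 1), (6, 22), (12, 0), (13, 11), (13, 12), (19, 2), (19, 21), (21, 10), (21, 13), (22, 9), (22, 14)}; affine count = 17; |E(F_23)| = 18.

Discriminant check: Δ ∝ 4a³ + 27b² = 4·20³ + 27·10² = 4·8000 + 27·100 ≡ 16 (mod 23). Nonzero ⇒ E is nonsingular.
For each x ∈ F_23, compute rhs = x³ + 20·x + 10 mod 23, then count y ∈ F_23 with y² ≡ rhs.
  x = 0: rhs = 10, matching y values: none (0 points).
  x = 1: rhs = 8, matching y values: 10, 13 (2 points).
  x = 2: rhs = 12, matching y values: 9, 14 (2 points).
  x = 3: rhs = 5, matching y values: none (0 points).
  x = 4: rhs = 16, matching y values: 4, 19 (2 points).
  x = 5: rhs = 5, matching y values: none (0 points).
  x = 6: rhs = 1, matching y values: 1, 22 (2 points).
  x = 7: rhs = 10, matching y values: none (0 points).
  x = 8: rhs = 15, matching y values: none (0 points).
  x = 9: rhs = 22, matching y values: none (0 points).
  x = 10: rhs = 14, matching y values: none (0 points).
  x = 11: rhs = 20, matching y values: none (0 points).
  x = 12: rhs = 0, matching y values: 0 (1 points).
  x = 13: rhs = 6, matching y values: 11, 12 (2 points).
  x = 14: rhs = 21, matching y values: none (0 points).
  x = 15: rhs = 5, matching y values: none (0 points).
  x = 16: rhs = 10, matching y values: none (0 points).
  x = 17: rhs = 19, matching y values: none (0 points).
  x = 18: rhs = 15, matching y values: none (0 points).
  x = 19: rhs = 4, matching y values: 2, 21 (2 points).
  x = 20: rhs = 15, matching y values: none (0 points).
  x = 21: rhs = 8, matching y values: 10, 13 (2 points).
  x = 22: rhs = 12, matching y values: 9, 14 (2 points).
Total affine count: 17.
Full point count |E(F_23)| = 17 + 1 = 18.
Hasse bound: |18 − (23+1)| = |-6| = 6 ≤ 2√23 ≈ 9.5917 ✓.


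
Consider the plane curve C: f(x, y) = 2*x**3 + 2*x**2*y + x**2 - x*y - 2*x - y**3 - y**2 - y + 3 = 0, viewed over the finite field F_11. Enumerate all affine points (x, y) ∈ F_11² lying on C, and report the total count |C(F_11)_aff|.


Affine F_11-points: {(0, 1), (0, 2), (0, 7), (1, 8), (2, 1), (2, 8), (3, 3), (5, 8), (7, 6), (9, 5), (10, 7)}; count = 11.

For each of the 121 pairs (x, y) ∈ F_11², evaluate f(x, y) mod 11. Record the zeros.
  x = 0: [0↦3, 1↦0, 2↦0, 3↦8, 4↦7, 5↦2, 6↦9, 7↦0, 8↦2, 9↦9, 10↦4]  zeros at y ∈ {1, 2, 7}
  x = 1: [0↦4, 1↦2, 2↦3, 3↦1, 4↦1, 5↦8, 6↦5, 7↦8, 8↦0, 9↦8, 10↦4]  zeros at y ∈ {8}
  x = 2: [0↦8, 1↦0, 2↦6, 3↦9, 4↦3, 5↦4, 6↦6, 7↦3, 8↦0, 9↦2, 10↦3]  zeros at y ∈ {1, 8}
  x = 3: [0↦5, 1↦6, 2↦10, 3↦0, 4↦3, 5↦2, 6↦2, 7↦8, 8↦3, 9↦3, 10↦2]  zeros at y ∈ {3}
  x = 4: [0↦7, 1↦10, 2↦5, 3↦8, 4↦2, 5↦3, 6↦5, 7↦2, 8↦10, 9↦1, 10↦2]  zeros at y ∈ ∅
  x = 5: [0↦4, 1↦2, 2↦3, 3↦1, 4↦1, 5↦8, 6↦5, 7↦8, 8↦0, 9↦8, 10↦4]  zeros at y ∈ {8}
  x = 6: [0↦8, 1↦5, 2↦5, 3↦2, 4↦1, 5↦7, 6↦3, 7↦5, 8↦7, 9↦3, 10↦9]  zeros at y ∈ ∅
  x = 7: [0↦9, 1↦9, 2↦1, 3↦1, 4↦3, 5↦1, 6↦0, 7↦5, 8↦10, 9↦9, 10↦7]  zeros at y ∈ {6}
  x = 8: [0↦8, 1↦4, 2↦3, 3↦10, 4↦8, 5↦2, 6↦8, 7↦9, 8↦10, 9↦5, 10↦10]  zeros at y ∈ ∅
  x = 9: [0↦6, 1↦2, 2↦1, 3↦8, 4↦6, 5↦0, 6↦6, 7↦7, 8↦8, 9↦3, 10↦8]  zeros at y ∈ {5}
  x = 10: [0↦4, 1↦4, 2↦7, 3↦7, 4↦9, 5↦7, 6↦6, 7↦0, 8↦5, 9↦4, 10↦2]  zeros at y ∈ {7}
Collecting zeros: affine points = {(0, 1), (0, 2), (0, 7), (1, 8), (2, 1), (2, 8), (3, 3), (5, 8), (7, 6), (9, 5), (10, 7)}.
Total count |C(F_11)_aff| = 11.


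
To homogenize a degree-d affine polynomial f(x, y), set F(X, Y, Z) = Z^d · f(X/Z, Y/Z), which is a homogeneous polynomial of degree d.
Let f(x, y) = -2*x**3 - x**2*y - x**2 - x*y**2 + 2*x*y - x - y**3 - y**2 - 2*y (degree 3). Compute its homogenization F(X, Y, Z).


F(X, Y, Z) = -2*X**3 - X**2*Y - X**2*Z - X*Y**2 + 2*X*Y*Z - X*Z**2 - Y**3 - Y**2*Z - 2*Y*Z**2

deg(f) = 3.
Substitute x = X/Z, y = Y/Z into f, then multiply by Z^3.
  monomial -2·x^3·y^0 ↦ -2·X^3·Y^0·Z^0.
  monomial -1·x^2·y^1 ↦ -1·X^2·Y^1·Z^0.
  monomial -1·x^2·y^0 ↦ -1·X^2·Y^0·Z^1.
  monomial -1·x^1·y^2 ↦ -1·X^1·Y^2·Z^0.
  monomial 2·x^1·y^1 ↦ 2·X^1·Y^1·Z^1.
  monomial -1·x^1·y^0 ↦ -1·X^1·Y^0·Z^2.
  monomial -1·x^0·y^3 ↦ -1·X^0·Y^3·Z^0.
  monomial -1·x^0·y^2 ↦ -1·X^0·Y^2·Z^1.
  monomial -2·x^0·y^1 ↦ -2·X^0·Y^1·Z^2.
Collecting: F(X, Y, Z) = -2*X**3 - X**2*Y - X**2*Z - X*Y**2 + 2*X*Y*Z - X*Z**2 - Y**3 - Y**2*Z - 2*Y*Z**2.


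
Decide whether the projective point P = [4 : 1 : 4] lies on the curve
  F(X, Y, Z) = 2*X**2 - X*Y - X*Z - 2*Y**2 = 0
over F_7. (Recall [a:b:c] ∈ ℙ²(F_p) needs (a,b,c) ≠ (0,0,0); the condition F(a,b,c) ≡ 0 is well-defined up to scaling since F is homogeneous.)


F(4,1,4) ≡ 3 (mod 7); P is NOT on the curve.

Evaluate F(4, 1, 4) term-by-term (mod 7).
  2*X**2 ↦ 2·16·1·1 = 32
  -X*Y ↦ -1·4·1·1 = -4
  -X*Z ↦ -1·4·1·4 = -16
  -2*Y**2 ↦ -2·1·1·1 = -2
Sum: F(4, 1, 4) = (32) + (-4) + (-16) + (-2) = 10.
Reducing mod 7: 10 ≡ 3 (mod 7).
Since F(a, b, c) ≡ 3 ≠ 0 (mod 7), P does NOT lie on the curve.


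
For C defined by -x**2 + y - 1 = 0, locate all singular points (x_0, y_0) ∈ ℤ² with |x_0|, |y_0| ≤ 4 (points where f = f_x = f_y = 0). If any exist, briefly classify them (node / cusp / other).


No singular points in the scanned grid; C is smooth there.

Compute partial derivatives:
  f_x = -2*x.
  f_y = 1.
f_y = 1 is a nonzero constant, so f_y never vanishes: no point (x, y) can satisfy f = f_x = f_y = 0. In particular no (x, y) ∈ {−4, ..., 4}² is singular; the curve is smooth.


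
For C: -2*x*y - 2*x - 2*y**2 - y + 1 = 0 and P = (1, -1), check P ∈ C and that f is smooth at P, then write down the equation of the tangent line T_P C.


Tangent line at P: y + 1 = 0.

Step 1: f(1, -1) = 0, so P lies on C.
Step 2: partial derivatives
  f_x(x, y) = -2*y - 2, f_y(x, y) = -2*x - 4*y - 1.
  f_x(P) = 0, f_y(P) = 1 (gradient nonzero, so P is smooth).
Step 3: tangent line at P: 0·(x − 1) + 1·(y − -1) = 0.
Expanding: y + 1 = 0.


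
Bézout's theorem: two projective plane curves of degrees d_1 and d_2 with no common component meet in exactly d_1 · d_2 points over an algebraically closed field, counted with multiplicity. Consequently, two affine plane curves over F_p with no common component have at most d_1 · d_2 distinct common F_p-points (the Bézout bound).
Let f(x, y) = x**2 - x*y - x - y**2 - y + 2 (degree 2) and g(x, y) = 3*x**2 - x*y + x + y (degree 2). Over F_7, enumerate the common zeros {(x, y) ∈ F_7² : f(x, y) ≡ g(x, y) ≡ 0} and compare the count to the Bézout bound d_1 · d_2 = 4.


Common zeros: ∅; count = 0; Bézout bound = 4.

deg(f) = 2, deg(g) = 2, so Bézout bound = 4.
Scan x ∈ F_7. For each x, list the y ∈ F_7 with f(x, y) ≡ 0 and those with g(x, y) ≡ 0 (mod 7); the common zeros in that column are the intersection.
  x = 0: f ≡ 0 at y ∈ {1, 5}; g ≡ 0 at y ∈ {0}; common: ∅.
  x = 1: f ≡ 0 at y ∈ ∅; g ≡ 0 at y ∈ ∅; common: ∅.
  x = 2: f ≡ 0 at y ∈ {1, 3}; g ≡ 0 at y ∈ {0}; common: ∅.
  x = 3: f ≡ 0 at y ∈ ∅; g ≡ 0 at y ∈ {1}; common: ∅.
  x = 4: f ≡ 0 at y ∈ {0, 2}; g ≡ 0 at y ∈ {1}; common: ∅.
  x = 5: f ≡ 0 at y ∈ ∅; g ≡ 0 at y ∈ {6}; common: ∅.
  x = 6: f ≡ 0 at y ∈ {2, 5}; g ≡ 0 at y ∈ {6}; common: ∅.
Collecting: common zeros = ∅, so the count is 0.
Comparison with the Bézout bound: 0 ≤ 4 = deg(f)·deg(g), as expected for curves with no common component (the affine F_7-count falls short of the bound because intersections may lie at infinity, over extension fields, or carry multiplicity).


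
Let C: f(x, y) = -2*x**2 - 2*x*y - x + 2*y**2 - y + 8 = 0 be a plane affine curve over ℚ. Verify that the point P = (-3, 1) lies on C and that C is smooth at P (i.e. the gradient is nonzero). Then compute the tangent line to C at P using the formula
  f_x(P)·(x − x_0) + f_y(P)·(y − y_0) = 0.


Tangent line at P: 9*x + 9*y + 18 = 0.

Step 1: f(-3, 1) = 0, so P lies on C.
Step 2: partial derivatives
  f_x(x, y) = -4*x - 2*y - 1, f_y(x, y) = -2*x + 4*y - 1.
  f_x(P) = 9, f_y(P) = 9 (gradient nonzero, so P is smooth).
Step 3: tangent line at P: 9·(x − -3) + 9·(y − 1) = 0.
Expanding: 9*x + 9*y + 18 = 0.


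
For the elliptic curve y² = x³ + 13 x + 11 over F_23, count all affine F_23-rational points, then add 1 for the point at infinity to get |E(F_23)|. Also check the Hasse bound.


Affine points = {(1, 5), (1, 18), (3, 10), (3, 13), (4, 9), (4, 14), (6, 11), (6, 12), (7, 10), (7, 13), (8, 11), (8, 12), (9, 11), (9, 12), (11, 6), (11, 17), (12, 3), (12, 20), (13, 10), (13, 13), (14, 4), (14, 19), (15, 4), (15, 19), (17, 4), (17, 19), (21, 0)}; affine count = 27; |E(F_23)| = 28.

Discriminant check: Δ ∝ 4a³ + 27b² = 4·13³ + 27·11² = 4·2197 + 27·121 ≡ 3 (mod 23). Nonzero ⇒ E is nonsingular.
For each x ∈ F_23, compute rhs = x³ + 13·x + 11 mod 23, then count y ∈ F_23 with y² ≡ rhs.
  x = 0: rhs = 11, matching y values: none (0 points).
  x = 1: rhs = 2, matching y values: 5, 18 (2 points).
  x = 2: rhs = 22, matching y values: none (0 points).
  x = 3: rhs = 8, matching y values: 10, 13 (2 points).
  x = 4: rhs = 12, matching y values: 9, 14 (2 points).
  x = 5: rhs = 17, matching y values: none (0 points).
  x = 6: rhs = 6, matching y values: 11, 12 (2 points).
  x = 7: rhs = 8, matching y values: 10, 13 (2 points).
  x = 8: rhs = 6, matching y values: 11, 12 (2 points).
  x = 9: rhs = 6, matching y values: 11, 12 (2 points).
  x = 10: rhs = 14, matching y values: none (0 points).
  x = 11: rhs = 13, matching y values: 6, 17 (2 points).
  x = 12: rhs = 9, matching y values: 3, 20 (2 points).
  x = 13: rhs = 8, matching y values: 10, 13 (2 points).
  x = 14: rhs = 16, matching y values: 4, 19 (2 points).
  x = 15: rhs = 16, matching y values: 4, 19 (2 points).
  x = 16: rhs = 14, matching y values: none (0 points).
  x = 17: rhs = 16, matching y values: 4, 19 (2 points).
  x = 18: rhs = 5, matching y values: none (0 points).
  x = 19: rhs = 10, matching y values: none (0 points).
  x = 20: rhs = 14, matching y values: none (0 points).
  x = 21: rhs = 0, matching y values: 0 (1 points).
  x = 22: rhs = 20, matching y values: none (0 points).
Total affine count: 27.
Full point count |E(F_23)| = 27 + 1 = 28.
Hasse bound: |28 − (23+1)| = |4| = 4 ≤ 2√23 ≈ 9.5917 ✓.


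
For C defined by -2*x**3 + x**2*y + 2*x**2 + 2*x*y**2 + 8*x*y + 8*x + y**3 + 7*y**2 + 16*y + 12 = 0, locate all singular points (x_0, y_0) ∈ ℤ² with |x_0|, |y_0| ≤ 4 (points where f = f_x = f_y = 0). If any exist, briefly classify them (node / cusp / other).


Singular points: {(0, -2)}; classification: cusp.

Compute partial derivatives:
  f_x = -6*x**2 + 2*x*y + 4*x + 2*y**2 + 8*y + 8.
  f_y = x**2 + 4*x*y + 8*x + 3*y**2 + 14*y + 16.
Scan x_0 ∈ {−4, ..., 4}. For each x_0, f_y(x_0, y) is a polynomial in y; find its integer roots y ∈ {−4, ..., 4}, then test f_x and f at those candidates.
  x = -4: f_y(-4, y) = 3*y**2 - 2*y; vanishes at y ∈ {0}. (-4, 0): f_x = -104 ≠ 0.
  x = -3: f_y(-3, y) = 3*y**2 + 2*y + 1; no integer root y with |y| ≤ 4.
  x = -2: f_y(-2, y) = 3*y**2 + 6*y + 4; no integer root y with |y| ≤ 4.
  x = -1: f_y(-1, y) = 3*y**2 + 10*y + 9; no integer root y with |y| ≤ 4.
  x = 0: f_y(0, y) = 3*y**2 + 14*y + 16; vanishes at y ∈ {-2}. (0, -2): f_x = 0, f = 0 — SINGULAR.
  x = 1: f_y(1, y) = 3*y**2 + 18*y + 25; no integer root y with |y| ≤ 4.
  x = 2: f_y(2, y) = 3*y**2 + 22*y + 36; no integer root y with |y| ≤ 4.
  x = 3: f_y(3, y) = 3*y**2 + 26*y + 49; no integer root y with |y| ≤ 4.
  x = 4: f_y(4, y) = 3*y**2 + 30*y + 64; no integer root y with |y| ≤ 4.
Only singular point on the grid: (0, -2).
Classify: substitute x = 0 + u, y = -2 + v and expand: f = -2*u**3 + u**2*v + 2*u*v**2 + v**3 + v**2.
No constant or linear terms (consistent with a singular point). Quadratic part: v**2. Cubic part: -2*u**3 + u**2*v + 2*u*v**2 + v**3.
The quadratic part v**2 is a perfect square, so there is a single (double) tangent line v = 0, i.e. y = -2. Restricting the cubic part to that line (v = 0) leaves -2*u**3 ≠ 0, so f is not divisible by v and the branch is v² ≈ 2*u**3 to lowest order — this is a cusp.
Classification: cusp.


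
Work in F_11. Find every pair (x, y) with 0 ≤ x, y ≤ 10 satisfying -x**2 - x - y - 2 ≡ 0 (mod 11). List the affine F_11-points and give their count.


Affine F_11-points: {(0, 9), (1, 7), (2, 3), (3, 8), (4, 0), (5, 1), (6, 0), (7, 8), (8, 3), (9, 7), (10, 9)}; count = 11.

For each of the 121 pairs (x, y) ∈ F_11², evaluate f(x, y) mod 11. Record the zeros.
  x = 0: [0↦9, 1↦8, 2↦7, 3↦6, 4↦5, 5↦4, 6↦3, 7↦2, 8↦1, 9↦0, 10↦10]  zeros at y ∈ {9}
  x = 1: [0↦7, 1↦6, 2↦5, 3↦4, 4↦3, 5↦2, 6↦1, 7↦0, 8↦10, 9↦9, 10↦8]  zeros at y ∈ {7}
  x = 2: [0↦3, 1↦2, 2↦1, 3↦0, 4↦10, 5↦9, 6↦8, 7↦7, 8↦6, 9↦5, 10↦4]  zeros at y ∈ {3}
  x = 3: [0↦8, 1↦7, 2↦6, 3↦5, 4↦4, 5↦3, 6↦2, 7↦1, 8↦0, 9↦10, 10↦9]  zeros at y ∈ {8}
  x = 4: [0↦0, 1↦10, 2↦9, 3↦8, 4↦7, 5↦6, 6↦5, 7↦4, 8↦3, 9↦2, 10↦1]  zeros at y ∈ {0}
  x = 5: [0↦1, 1↦0, 2↦10, 3↦9, 4↦8, 5↦7, 6↦6, 7↦5, 8↦4, 9↦3, 10↦2]  zeros at y ∈ {1}
  x = 6: [0↦0, 1↦10, 2↦9, 3↦8, 4↦7, 5↦6, 6↦5, 7↦4, 8↦3, 9↦2, 10↦1]  zeros at y ∈ {0}
  x = 7: [0↦8, 1↦7, 2↦6, 3↦5, 4↦4, 5↦3, 6↦2, 7↦1, 8↦0, 9↦10, 10↦9]  zeros at y ∈ {8}
  x = 8: [0↦3, 1↦2, 2↦1, 3↦0, 4↦10, 5↦9, 6↦8, 7↦7, 8↦6, 9↦5, 10↦4]  zeros at y ∈ {3}
  x = 9: [0↦7, 1↦6, 2↦5, 3↦4, 4↦3, 5↦2, 6↦1, 7↦0, 8↦10, 9↦9, 10↦8]  zeros at y ∈ {7}
  x = 10: [0↦9, 1↦8, 2↦7, 3↦6, 4↦5, 5↦4, 6↦3, 7↦2, 8↦1, 9↦0, 10↦10]  zeros at y ∈ {9}
Collecting zeros: affine points = {(0, 9), (1, 7), (2, 3), (3, 8), (4, 0), (5, 1), (6, 0), (7, 8), (8, 3), (9, 7), (10, 9)}.
Total count |C(F_11)_aff| = 11.


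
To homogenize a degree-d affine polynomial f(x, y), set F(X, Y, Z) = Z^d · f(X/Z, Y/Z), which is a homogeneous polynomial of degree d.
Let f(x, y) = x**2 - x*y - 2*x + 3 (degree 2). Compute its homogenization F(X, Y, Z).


F(X, Y, Z) = X**2 - X*Y - 2*X*Z + 3*Z**2

deg(f) = 2.
Substitute x = X/Z, y = Y/Z into f, then multiply by Z^2.
  monomial 1·x^2·y^0 ↦ 1·X^2·Y^0·Z^0.
  monomial -1·x^1·y^1 ↦ -1·X^1·Y^1·Z^0.
  monomial -2·x^1·y^0 ↦ -2·X^1·Y^0·Z^1.
  monomial 3·x^0·y^0 ↦ 3·X^0·Y^0·Z^2.
Collecting: F(X, Y, Z) = X**2 - X*Y - 2*X*Z + 3*Z**2.


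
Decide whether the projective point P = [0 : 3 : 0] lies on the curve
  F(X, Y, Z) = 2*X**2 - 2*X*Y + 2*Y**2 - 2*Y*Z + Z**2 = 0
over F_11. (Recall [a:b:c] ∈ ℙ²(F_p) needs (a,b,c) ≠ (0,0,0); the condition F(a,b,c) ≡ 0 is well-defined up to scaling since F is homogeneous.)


F(0,3,0) ≡ 7 (mod 11); P is NOT on the curve.

Evaluate F(0, 3, 0) term-by-term (mod 11).
  2*X**2 ↦ 2·0·1·1 = 0
  -2*X*Y ↦ -2·0·3·1 = 0
  2*Y**2 ↦ 2·1·9·1 = 18
  -2*Y*Z ↦ -2·1·3·0 = 0
  Z**2 ↦ 1·1·1·0 = 0
Sum: F(0, 3, 0) = (0) + (0) + (18) + (0) + (0) = 18.
Reducing mod 11: 18 ≡ 7 (mod 11).
Since F(a, b, c) ≡ 7 ≠ 0 (mod 11), P does NOT lie on the curve.


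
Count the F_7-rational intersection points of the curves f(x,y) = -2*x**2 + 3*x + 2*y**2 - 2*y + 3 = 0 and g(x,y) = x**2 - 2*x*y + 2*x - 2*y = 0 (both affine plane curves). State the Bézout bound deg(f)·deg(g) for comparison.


Common zeros: ∅; count = 0; Bézout bound = 4.

deg(f) = 2, deg(g) = 2, so Bézout bound = 4.
Scan x ∈ F_7. For each x, list the y ∈ F_7 with f(x, y) ≡ 0 and those with g(x, y) ≡ 0 (mod 7); the common zeros in that column are the intersection.
  x = 0: f ≡ 0 at y ∈ {2, 6}; g ≡ 0 at y ∈ {0}; common: ∅.
  x = 1: f ≡ 0 at y ∈ {4}; g ≡ 0 at y ∈ {6}; common: ∅.
  x = 2: f ≡ 0 at y ∈ ∅; g ≡ 0 at y ∈ {6}; common: ∅.
  x = 3: f ≡ 0 at y ∈ ∅; g ≡ 0 at y ∈ {1}; common: ∅.
  x = 4: f ≡ 0 at y ∈ {4}; g ≡ 0 at y ∈ {1}; common: ∅.
  x = 5: f ≡ 0 at y ∈ {2, 6}; g ≡ 0 at y ∈ {0}; common: ∅.
  x = 6: f ≡ 0 at y ∈ ∅; g ≡ 0 at y ∈ ∅; common: ∅.
Collecting: common zeros = ∅, so the count is 0.
Comparison with the Bézout bound: 0 ≤ 4 = deg(f)·deg(g), as expected for curves with no common component (the affine F_7-count falls short of the bound because intersections may lie at infinity, over extension fields, or carry multiplicity).


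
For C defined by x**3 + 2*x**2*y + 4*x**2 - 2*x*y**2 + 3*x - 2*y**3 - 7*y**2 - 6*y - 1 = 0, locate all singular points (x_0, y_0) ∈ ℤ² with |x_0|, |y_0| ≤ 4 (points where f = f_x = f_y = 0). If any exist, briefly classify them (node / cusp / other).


Singular points: {(-1, -1)}; classification: node.

Compute partial derivatives:
  f_x = 3*x**2 + 4*x*y + 8*x - 2*y**2 + 3.
  f_y = 2*x**2 - 4*x*y - 6*y**2 - 14*y - 6.
Scan x_0 ∈ {−4, ..., 4}. For each x_0, f_y(x_0, y) is a polynomial in y; find its integer roots y ∈ {−4, ..., 4}, then test f_x and f at those candidates.
  x = -4: f_y(-4, y) = -6*y**2 + 2*y + 26; no integer root y with |y| ≤ 4.
  x = -3: f_y(-3, y) = -6*y**2 - 2*y + 12; no integer root y with |y| ≤ 4.
  x = -2: f_y(-2, y) = -6*y**2 - 6*y + 2; no integer root y with |y| ≤ 4.
  x = -1: f_y(-1, y) = -6*y**2 - 10*y - 4; vanishes at y ∈ {-1}. (-1, -1): f_x = 0, f = 0 — SINGULAR.
  x = 0: f_y(0, y) = -6*y**2 - 14*y - 6; no integer root y with |y| ≤ 4.
  x = 1: f_y(1, y) = -6*y**2 - 18*y - 4; no integer root y with |y| ≤ 4.
  x = 2: f_y(2, y) = -6*y**2 - 22*y + 2; no integer root y with |y| ≤ 4.
  x = 3: f_y(3, y) = -6*y**2 - 26*y + 12; no integer root y with |y| ≤ 4.
  x = 4: f_y(4, y) = -6*y**2 - 30*y + 26; no integer root y with |y| ≤ 4.
Only singular point on the grid: (-1, -1).
Classify: substitute x = -1 + u, y = -1 + v and expand: f = u**3 + 2*u**2*v - u**2 - 2*u*v**2 - 2*v**3 + v**2.
No constant or linear terms (consistent with a singular point). Quadratic part: -u**2 + v**2. Cubic part: u**3 + 2*u**2*v - 2*u*v**2 - 2*v**3.
The quadratic part v**2 - u**2 = (v − u)(v + u) splits into two distinct linear factors, so there are two distinct tangent lines y − -1 = ±(x − -1) — this is a node (ordinary double point).
Classification: node.
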